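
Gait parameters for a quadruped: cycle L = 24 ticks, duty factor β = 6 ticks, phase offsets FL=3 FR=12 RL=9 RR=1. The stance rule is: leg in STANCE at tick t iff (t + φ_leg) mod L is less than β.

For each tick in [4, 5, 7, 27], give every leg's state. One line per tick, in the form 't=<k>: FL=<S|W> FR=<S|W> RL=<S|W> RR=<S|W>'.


t=4: phase=(7,16,13,5) vs β=6 → FL=W FR=W RL=W RR=S
t=5: phase=(8,17,14,6) vs β=6 → FL=W FR=W RL=W RR=W
t=7: phase=(10,19,16,8) vs β=6 → FL=W FR=W RL=W RR=W
t=27: phase=(6,15,12,4) vs β=6 → FL=W FR=W RL=W RR=S

t=4: FL=W FR=W RL=W RR=S
t=5: FL=W FR=W RL=W RR=W
t=7: FL=W FR=W RL=W RR=W
t=27: FL=W FR=W RL=W RR=S


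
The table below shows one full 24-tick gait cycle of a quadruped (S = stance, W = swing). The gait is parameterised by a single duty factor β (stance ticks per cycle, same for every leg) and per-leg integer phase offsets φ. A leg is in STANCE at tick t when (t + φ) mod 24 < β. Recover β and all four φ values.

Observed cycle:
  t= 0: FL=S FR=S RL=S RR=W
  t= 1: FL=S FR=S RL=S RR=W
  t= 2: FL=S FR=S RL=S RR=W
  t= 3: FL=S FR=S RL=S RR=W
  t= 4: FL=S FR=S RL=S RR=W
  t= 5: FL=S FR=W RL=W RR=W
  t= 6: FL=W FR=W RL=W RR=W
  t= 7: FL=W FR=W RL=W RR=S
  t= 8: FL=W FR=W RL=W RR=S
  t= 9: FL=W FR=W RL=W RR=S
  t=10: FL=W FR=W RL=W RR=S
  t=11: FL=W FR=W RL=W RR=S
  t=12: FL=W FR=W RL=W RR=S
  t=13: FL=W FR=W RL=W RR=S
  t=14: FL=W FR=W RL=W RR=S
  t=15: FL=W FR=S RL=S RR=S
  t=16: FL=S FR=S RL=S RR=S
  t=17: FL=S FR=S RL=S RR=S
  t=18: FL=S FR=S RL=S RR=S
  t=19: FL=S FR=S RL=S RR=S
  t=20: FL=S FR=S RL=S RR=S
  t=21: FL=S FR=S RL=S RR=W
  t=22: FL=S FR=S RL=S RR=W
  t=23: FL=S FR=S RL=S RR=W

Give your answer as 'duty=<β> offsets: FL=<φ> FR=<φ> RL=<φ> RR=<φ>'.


duty β = stance ticks per leg = 14
FL: stance ticks = 14; W→S at t=16 → φ=8
FR: stance ticks = 14; W→S at t=15 → φ=9
RL: stance ticks = 14; W→S at t=15 → φ=9
RR: stance ticks = 14; W→S at t=7 → φ=17

duty=14 offsets: FL=8 FR=9 RL=9 RR=17


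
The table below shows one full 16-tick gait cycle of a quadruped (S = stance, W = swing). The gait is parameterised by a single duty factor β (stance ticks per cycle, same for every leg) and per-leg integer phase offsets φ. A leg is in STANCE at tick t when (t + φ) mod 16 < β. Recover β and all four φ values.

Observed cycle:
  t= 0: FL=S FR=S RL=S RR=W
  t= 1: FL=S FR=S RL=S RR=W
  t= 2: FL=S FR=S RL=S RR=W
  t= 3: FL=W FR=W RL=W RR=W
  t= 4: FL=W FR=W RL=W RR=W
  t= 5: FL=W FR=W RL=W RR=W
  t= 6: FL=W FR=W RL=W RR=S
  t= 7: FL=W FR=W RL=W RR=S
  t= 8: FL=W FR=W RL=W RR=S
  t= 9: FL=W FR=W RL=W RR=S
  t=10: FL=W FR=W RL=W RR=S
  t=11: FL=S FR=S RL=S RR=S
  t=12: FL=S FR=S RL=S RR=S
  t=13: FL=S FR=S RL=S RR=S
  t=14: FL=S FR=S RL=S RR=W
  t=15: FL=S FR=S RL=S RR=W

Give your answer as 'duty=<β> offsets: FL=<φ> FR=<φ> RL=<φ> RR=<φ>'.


duty=8 offsets: FL=5 FR=5 RL=5 RR=10

duty β = stance ticks per leg = 8
FL: stance ticks = 8; W→S at t=11 → φ=5
FR: stance ticks = 8; W→S at t=11 → φ=5
RL: stance ticks = 8; W→S at t=11 → φ=5
RR: stance ticks = 8; W→S at t=6 → φ=10


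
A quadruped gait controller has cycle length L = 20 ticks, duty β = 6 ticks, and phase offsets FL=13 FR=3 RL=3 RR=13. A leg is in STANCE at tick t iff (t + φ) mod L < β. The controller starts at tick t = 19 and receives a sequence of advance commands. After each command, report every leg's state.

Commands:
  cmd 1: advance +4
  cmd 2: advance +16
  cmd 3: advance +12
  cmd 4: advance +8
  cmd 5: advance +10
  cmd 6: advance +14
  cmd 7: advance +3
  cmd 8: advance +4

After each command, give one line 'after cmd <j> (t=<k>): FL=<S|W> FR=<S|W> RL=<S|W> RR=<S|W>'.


after cmd 1 (t=23): FL=W FR=W RL=W RR=W
after cmd 2 (t=39): FL=W FR=S RL=S RR=W
after cmd 3 (t=51): FL=S FR=W RL=W RR=S
after cmd 4 (t=59): FL=W FR=S RL=S RR=W
after cmd 5 (t=69): FL=S FR=W RL=W RR=S
after cmd 6 (t=83): FL=W FR=W RL=W RR=W
after cmd 7 (t=86): FL=W FR=W RL=W RR=W
after cmd 8 (t=90): FL=S FR=W RL=W RR=S

start t=19: FL=W FR=S RL=S RR=W
cmd 1: advance +4 → t=23, phase=(16,6,6,16) → FL=W FR=W RL=W RR=W
cmd 2: advance +16 → t=39, phase=(12,2,2,12) → FL=W FR=S RL=S RR=W
cmd 3: advance +12 → t=51, phase=(4,14,14,4) → FL=S FR=W RL=W RR=S
cmd 4: advance +8 → t=59, phase=(12,2,2,12) → FL=W FR=S RL=S RR=W
cmd 5: advance +10 → t=69, phase=(2,12,12,2) → FL=S FR=W RL=W RR=S
cmd 6: advance +14 → t=83, phase=(16,6,6,16) → FL=W FR=W RL=W RR=W
cmd 7: advance +3 → t=86, phase=(19,9,9,19) → FL=W FR=W RL=W RR=W
cmd 8: advance +4 → t=90, phase=(3,13,13,3) → FL=S FR=W RL=W RR=S


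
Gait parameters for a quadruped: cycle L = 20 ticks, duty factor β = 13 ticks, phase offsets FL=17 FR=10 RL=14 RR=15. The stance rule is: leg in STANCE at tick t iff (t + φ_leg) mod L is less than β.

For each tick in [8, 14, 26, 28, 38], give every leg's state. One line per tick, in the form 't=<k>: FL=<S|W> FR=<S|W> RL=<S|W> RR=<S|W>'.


t=8: phase=(5,18,2,3) vs β=13 → FL=S FR=W RL=S RR=S
t=14: phase=(11,4,8,9) vs β=13 → FL=S FR=S RL=S RR=S
t=26: phase=(3,16,0,1) vs β=13 → FL=S FR=W RL=S RR=S
t=28: phase=(5,18,2,3) vs β=13 → FL=S FR=W RL=S RR=S
t=38: phase=(15,8,12,13) vs β=13 → FL=W FR=S RL=S RR=W

t=8: FL=S FR=W RL=S RR=S
t=14: FL=S FR=S RL=S RR=S
t=26: FL=S FR=W RL=S RR=S
t=28: FL=S FR=W RL=S RR=S
t=38: FL=W FR=S RL=S RR=W


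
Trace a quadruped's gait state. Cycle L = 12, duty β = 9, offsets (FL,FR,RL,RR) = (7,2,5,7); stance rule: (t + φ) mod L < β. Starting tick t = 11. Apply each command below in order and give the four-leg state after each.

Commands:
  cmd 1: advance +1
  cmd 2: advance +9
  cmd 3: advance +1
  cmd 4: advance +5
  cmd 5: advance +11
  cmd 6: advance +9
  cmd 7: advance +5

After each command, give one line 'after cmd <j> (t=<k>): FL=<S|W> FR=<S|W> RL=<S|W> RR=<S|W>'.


start t=11: FL=S FR=S RL=S RR=S
cmd 1: advance +1 → t=12, phase=(7,2,5,7) → FL=S FR=S RL=S RR=S
cmd 2: advance +9 → t=21, phase=(4,11,2,4) → FL=S FR=W RL=S RR=S
cmd 3: advance +1 → t=22, phase=(5,0,3,5) → FL=S FR=S RL=S RR=S
cmd 4: advance +5 → t=27, phase=(10,5,8,10) → FL=W FR=S RL=S RR=W
cmd 5: advance +11 → t=38, phase=(9,4,7,9) → FL=W FR=S RL=S RR=W
cmd 6: advance +9 → t=47, phase=(6,1,4,6) → FL=S FR=S RL=S RR=S
cmd 7: advance +5 → t=52, phase=(11,6,9,11) → FL=W FR=S RL=W RR=W

after cmd 1 (t=12): FL=S FR=S RL=S RR=S
after cmd 2 (t=21): FL=S FR=W RL=S RR=S
after cmd 3 (t=22): FL=S FR=S RL=S RR=S
after cmd 4 (t=27): FL=W FR=S RL=S RR=W
after cmd 5 (t=38): FL=W FR=S RL=S RR=W
after cmd 6 (t=47): FL=S FR=S RL=S RR=S
after cmd 7 (t=52): FL=W FR=S RL=W RR=W


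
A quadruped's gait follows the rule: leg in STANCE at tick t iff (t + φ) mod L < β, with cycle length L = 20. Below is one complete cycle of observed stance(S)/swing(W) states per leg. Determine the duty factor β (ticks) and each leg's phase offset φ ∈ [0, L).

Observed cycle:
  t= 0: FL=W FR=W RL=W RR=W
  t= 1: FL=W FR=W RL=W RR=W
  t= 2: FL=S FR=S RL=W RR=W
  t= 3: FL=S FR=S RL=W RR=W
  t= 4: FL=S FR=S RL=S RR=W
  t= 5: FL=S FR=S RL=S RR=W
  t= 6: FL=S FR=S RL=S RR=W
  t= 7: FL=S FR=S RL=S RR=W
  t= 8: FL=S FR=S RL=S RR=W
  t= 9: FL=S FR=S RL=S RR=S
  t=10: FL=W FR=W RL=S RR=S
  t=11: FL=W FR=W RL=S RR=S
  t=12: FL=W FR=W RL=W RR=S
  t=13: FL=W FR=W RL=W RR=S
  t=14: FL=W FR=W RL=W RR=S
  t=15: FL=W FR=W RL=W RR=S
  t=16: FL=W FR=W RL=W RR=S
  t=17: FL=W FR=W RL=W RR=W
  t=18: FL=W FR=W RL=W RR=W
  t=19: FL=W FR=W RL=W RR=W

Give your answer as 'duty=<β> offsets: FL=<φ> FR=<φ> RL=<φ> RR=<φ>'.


duty=8 offsets: FL=18 FR=18 RL=16 RR=11

duty β = stance ticks per leg = 8
FL: stance ticks = 8; W→S at t=2 → φ=18
FR: stance ticks = 8; W→S at t=2 → φ=18
RL: stance ticks = 8; W→S at t=4 → φ=16
RR: stance ticks = 8; W→S at t=9 → φ=11


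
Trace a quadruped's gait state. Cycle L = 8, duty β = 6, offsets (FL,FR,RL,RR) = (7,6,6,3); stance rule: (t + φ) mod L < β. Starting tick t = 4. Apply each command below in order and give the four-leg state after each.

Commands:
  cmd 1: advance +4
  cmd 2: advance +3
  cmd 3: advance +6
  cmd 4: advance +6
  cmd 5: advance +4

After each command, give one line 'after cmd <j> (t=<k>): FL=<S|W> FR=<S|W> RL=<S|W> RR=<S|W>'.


after cmd 1 (t=8): FL=W FR=W RL=W RR=S
after cmd 2 (t=11): FL=S FR=S RL=S RR=W
after cmd 3 (t=17): FL=S FR=W RL=W RR=S
after cmd 4 (t=23): FL=W FR=S RL=S RR=S
after cmd 5 (t=27): FL=S FR=S RL=S RR=W

start t=4: FL=S FR=S RL=S RR=W
cmd 1: advance +4 → t=8, phase=(7,6,6,3) → FL=W FR=W RL=W RR=S
cmd 2: advance +3 → t=11, phase=(2,1,1,6) → FL=S FR=S RL=S RR=W
cmd 3: advance +6 → t=17, phase=(0,7,7,4) → FL=S FR=W RL=W RR=S
cmd 4: advance +6 → t=23, phase=(6,5,5,2) → FL=W FR=S RL=S RR=S
cmd 5: advance +4 → t=27, phase=(2,1,1,6) → FL=S FR=S RL=S RR=W


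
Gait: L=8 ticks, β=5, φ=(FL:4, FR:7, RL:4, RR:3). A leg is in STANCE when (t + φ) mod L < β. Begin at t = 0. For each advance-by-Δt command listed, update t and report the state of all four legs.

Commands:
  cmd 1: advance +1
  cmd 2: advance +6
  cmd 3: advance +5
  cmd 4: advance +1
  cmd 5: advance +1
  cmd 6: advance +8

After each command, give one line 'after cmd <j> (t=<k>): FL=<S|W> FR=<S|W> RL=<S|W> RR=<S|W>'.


after cmd 1 (t=1): FL=W FR=S RL=W RR=S
after cmd 2 (t=7): FL=S FR=W RL=S RR=S
after cmd 3 (t=12): FL=S FR=S RL=S RR=W
after cmd 4 (t=13): FL=S FR=S RL=S RR=S
after cmd 5 (t=14): FL=S FR=W RL=S RR=S
after cmd 6 (t=22): FL=S FR=W RL=S RR=S

start t=0: FL=S FR=W RL=S RR=S
cmd 1: advance +1 → t=1, phase=(5,0,5,4) → FL=W FR=S RL=W RR=S
cmd 2: advance +6 → t=7, phase=(3,6,3,2) → FL=S FR=W RL=S RR=S
cmd 3: advance +5 → t=12, phase=(0,3,0,7) → FL=S FR=S RL=S RR=W
cmd 4: advance +1 → t=13, phase=(1,4,1,0) → FL=S FR=S RL=S RR=S
cmd 5: advance +1 → t=14, phase=(2,5,2,1) → FL=S FR=W RL=S RR=S
cmd 6: advance +8 → t=22, phase=(2,5,2,1) → FL=S FR=W RL=S RR=S


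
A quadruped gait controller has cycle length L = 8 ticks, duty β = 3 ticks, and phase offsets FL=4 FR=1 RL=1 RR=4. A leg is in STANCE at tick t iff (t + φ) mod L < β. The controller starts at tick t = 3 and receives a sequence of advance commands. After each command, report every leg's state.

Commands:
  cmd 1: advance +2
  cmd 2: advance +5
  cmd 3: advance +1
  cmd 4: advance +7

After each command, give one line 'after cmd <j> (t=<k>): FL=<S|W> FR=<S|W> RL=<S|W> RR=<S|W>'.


after cmd 1 (t=5): FL=S FR=W RL=W RR=S
after cmd 2 (t=10): FL=W FR=W RL=W RR=W
after cmd 3 (t=11): FL=W FR=W RL=W RR=W
after cmd 4 (t=18): FL=W FR=W RL=W RR=W

start t=3: FL=W FR=W RL=W RR=W
cmd 1: advance +2 → t=5, phase=(1,6,6,1) → FL=S FR=W RL=W RR=S
cmd 2: advance +5 → t=10, phase=(6,3,3,6) → FL=W FR=W RL=W RR=W
cmd 3: advance +1 → t=11, phase=(7,4,4,7) → FL=W FR=W RL=W RR=W
cmd 4: advance +7 → t=18, phase=(6,3,3,6) → FL=W FR=W RL=W RR=W


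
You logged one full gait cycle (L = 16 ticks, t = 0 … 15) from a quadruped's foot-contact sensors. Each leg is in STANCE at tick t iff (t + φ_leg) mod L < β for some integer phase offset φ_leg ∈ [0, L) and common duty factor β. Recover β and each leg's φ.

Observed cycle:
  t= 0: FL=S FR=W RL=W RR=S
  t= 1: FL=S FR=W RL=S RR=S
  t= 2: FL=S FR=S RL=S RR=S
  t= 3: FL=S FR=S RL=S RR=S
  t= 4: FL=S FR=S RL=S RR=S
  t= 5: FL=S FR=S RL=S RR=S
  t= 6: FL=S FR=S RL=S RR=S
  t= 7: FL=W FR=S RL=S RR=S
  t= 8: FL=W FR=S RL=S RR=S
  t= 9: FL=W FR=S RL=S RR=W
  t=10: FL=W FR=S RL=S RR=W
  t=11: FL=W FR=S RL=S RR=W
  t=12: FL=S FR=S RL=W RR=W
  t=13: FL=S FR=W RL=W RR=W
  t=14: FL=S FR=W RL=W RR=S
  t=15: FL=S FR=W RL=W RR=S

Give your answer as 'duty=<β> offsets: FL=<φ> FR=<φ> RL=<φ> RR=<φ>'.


duty=11 offsets: FL=4 FR=14 RL=15 RR=2

duty β = stance ticks per leg = 11
FL: stance ticks = 11; W→S at t=12 → φ=4
FR: stance ticks = 11; W→S at t=2 → φ=14
RL: stance ticks = 11; W→S at t=1 → φ=15
RR: stance ticks = 11; W→S at t=14 → φ=2


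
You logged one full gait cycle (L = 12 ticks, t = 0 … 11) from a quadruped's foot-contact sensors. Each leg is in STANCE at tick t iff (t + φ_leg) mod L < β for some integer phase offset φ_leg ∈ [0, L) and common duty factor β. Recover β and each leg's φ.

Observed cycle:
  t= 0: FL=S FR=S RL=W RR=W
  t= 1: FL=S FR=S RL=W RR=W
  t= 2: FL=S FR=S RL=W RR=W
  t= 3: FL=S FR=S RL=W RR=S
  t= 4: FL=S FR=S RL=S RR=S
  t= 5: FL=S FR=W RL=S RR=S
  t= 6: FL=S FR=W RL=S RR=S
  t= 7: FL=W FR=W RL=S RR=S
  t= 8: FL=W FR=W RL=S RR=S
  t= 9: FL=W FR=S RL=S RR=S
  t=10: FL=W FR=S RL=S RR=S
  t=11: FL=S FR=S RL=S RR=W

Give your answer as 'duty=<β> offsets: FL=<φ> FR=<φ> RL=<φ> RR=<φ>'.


duty=8 offsets: FL=1 FR=3 RL=8 RR=9

duty β = stance ticks per leg = 8
FL: stance ticks = 8; W→S at t=11 → φ=1
FR: stance ticks = 8; W→S at t=9 → φ=3
RL: stance ticks = 8; W→S at t=4 → φ=8
RR: stance ticks = 8; W→S at t=3 → φ=9


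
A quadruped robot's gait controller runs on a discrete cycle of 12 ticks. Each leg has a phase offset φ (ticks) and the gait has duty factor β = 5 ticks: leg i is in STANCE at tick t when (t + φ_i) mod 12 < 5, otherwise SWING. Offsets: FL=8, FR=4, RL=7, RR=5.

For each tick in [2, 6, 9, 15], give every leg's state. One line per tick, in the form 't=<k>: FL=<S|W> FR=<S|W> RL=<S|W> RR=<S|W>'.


t=2: FL=W FR=W RL=W RR=W
t=6: FL=S FR=W RL=S RR=W
t=9: FL=W FR=S RL=S RR=S
t=15: FL=W FR=W RL=W RR=W

t=2: phase=(10,6,9,7) vs β=5 → FL=W FR=W RL=W RR=W
t=6: phase=(2,10,1,11) vs β=5 → FL=S FR=W RL=S RR=W
t=9: phase=(5,1,4,2) vs β=5 → FL=W FR=S RL=S RR=S
t=15: phase=(11,7,10,8) vs β=5 → FL=W FR=W RL=W RR=W


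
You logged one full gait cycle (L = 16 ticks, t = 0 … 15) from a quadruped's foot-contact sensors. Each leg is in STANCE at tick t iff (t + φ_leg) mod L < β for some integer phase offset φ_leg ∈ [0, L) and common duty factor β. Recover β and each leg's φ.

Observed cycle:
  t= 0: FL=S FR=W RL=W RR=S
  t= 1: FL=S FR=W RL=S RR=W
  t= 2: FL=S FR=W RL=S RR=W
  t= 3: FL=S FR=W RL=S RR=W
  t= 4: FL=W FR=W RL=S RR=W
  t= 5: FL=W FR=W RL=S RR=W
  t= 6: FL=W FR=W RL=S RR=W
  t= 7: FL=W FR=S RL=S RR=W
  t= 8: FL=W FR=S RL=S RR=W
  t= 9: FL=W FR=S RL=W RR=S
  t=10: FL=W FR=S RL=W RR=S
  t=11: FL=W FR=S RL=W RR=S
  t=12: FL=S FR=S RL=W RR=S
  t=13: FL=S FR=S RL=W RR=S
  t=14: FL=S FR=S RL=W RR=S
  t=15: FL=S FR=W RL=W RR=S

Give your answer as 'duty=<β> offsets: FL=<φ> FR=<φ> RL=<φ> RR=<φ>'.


duty=8 offsets: FL=4 FR=9 RL=15 RR=7

duty β = stance ticks per leg = 8
FL: stance ticks = 8; W→S at t=12 → φ=4
FR: stance ticks = 8; W→S at t=7 → φ=9
RL: stance ticks = 8; W→S at t=1 → φ=15
RR: stance ticks = 8; W→S at t=9 → φ=7


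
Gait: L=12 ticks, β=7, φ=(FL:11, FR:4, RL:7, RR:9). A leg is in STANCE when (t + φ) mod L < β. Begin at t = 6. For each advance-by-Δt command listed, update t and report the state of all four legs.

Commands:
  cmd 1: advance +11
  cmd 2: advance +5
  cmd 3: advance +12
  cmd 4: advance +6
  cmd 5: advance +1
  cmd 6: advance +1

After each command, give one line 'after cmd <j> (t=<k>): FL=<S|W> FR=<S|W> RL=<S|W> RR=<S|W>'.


after cmd 1 (t=17): FL=S FR=W RL=S RR=S
after cmd 2 (t=22): FL=W FR=S RL=S RR=W
after cmd 3 (t=34): FL=W FR=S RL=S RR=W
after cmd 4 (t=40): FL=S FR=W RL=W RR=S
after cmd 5 (t=41): FL=S FR=W RL=S RR=S
after cmd 6 (t=42): FL=S FR=W RL=S RR=S

start t=6: FL=S FR=W RL=S RR=S
cmd 1: advance +11 → t=17, phase=(4,9,0,2) → FL=S FR=W RL=S RR=S
cmd 2: advance +5 → t=22, phase=(9,2,5,7) → FL=W FR=S RL=S RR=W
cmd 3: advance +12 → t=34, phase=(9,2,5,7) → FL=W FR=S RL=S RR=W
cmd 4: advance +6 → t=40, phase=(3,8,11,1) → FL=S FR=W RL=W RR=S
cmd 5: advance +1 → t=41, phase=(4,9,0,2) → FL=S FR=W RL=S RR=S
cmd 6: advance +1 → t=42, phase=(5,10,1,3) → FL=S FR=W RL=S RR=S


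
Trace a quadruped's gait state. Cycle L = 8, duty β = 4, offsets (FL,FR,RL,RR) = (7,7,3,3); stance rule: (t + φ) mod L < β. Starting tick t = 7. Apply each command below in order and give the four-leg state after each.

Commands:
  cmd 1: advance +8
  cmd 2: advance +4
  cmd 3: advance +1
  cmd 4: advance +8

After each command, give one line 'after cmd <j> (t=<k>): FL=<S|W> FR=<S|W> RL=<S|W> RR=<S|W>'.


start t=7: FL=W FR=W RL=S RR=S
cmd 1: advance +8 → t=15, phase=(6,6,2,2) → FL=W FR=W RL=S RR=S
cmd 2: advance +4 → t=19, phase=(2,2,6,6) → FL=S FR=S RL=W RR=W
cmd 3: advance +1 → t=20, phase=(3,3,7,7) → FL=S FR=S RL=W RR=W
cmd 4: advance +8 → t=28, phase=(3,3,7,7) → FL=S FR=S RL=W RR=W

after cmd 1 (t=15): FL=W FR=W RL=S RR=S
after cmd 2 (t=19): FL=S FR=S RL=W RR=W
after cmd 3 (t=20): FL=S FR=S RL=W RR=W
after cmd 4 (t=28): FL=S FR=S RL=W RR=W


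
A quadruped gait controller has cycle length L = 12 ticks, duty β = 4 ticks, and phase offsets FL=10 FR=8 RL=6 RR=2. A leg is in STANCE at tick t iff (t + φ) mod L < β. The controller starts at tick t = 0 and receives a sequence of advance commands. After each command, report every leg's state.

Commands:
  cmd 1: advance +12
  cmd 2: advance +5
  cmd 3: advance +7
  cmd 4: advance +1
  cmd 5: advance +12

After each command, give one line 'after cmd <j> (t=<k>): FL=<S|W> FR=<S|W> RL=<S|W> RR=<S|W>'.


start t=0: FL=W FR=W RL=W RR=S
cmd 1: advance +12 → t=12, phase=(10,8,6,2) → FL=W FR=W RL=W RR=S
cmd 2: advance +5 → t=17, phase=(3,1,11,7) → FL=S FR=S RL=W RR=W
cmd 3: advance +7 → t=24, phase=(10,8,6,2) → FL=W FR=W RL=W RR=S
cmd 4: advance +1 → t=25, phase=(11,9,7,3) → FL=W FR=W RL=W RR=S
cmd 5: advance +12 → t=37, phase=(11,9,7,3) → FL=W FR=W RL=W RR=S

after cmd 1 (t=12): FL=W FR=W RL=W RR=S
after cmd 2 (t=17): FL=S FR=S RL=W RR=W
after cmd 3 (t=24): FL=W FR=W RL=W RR=S
after cmd 4 (t=25): FL=W FR=W RL=W RR=S
after cmd 5 (t=37): FL=W FR=W RL=W RR=S


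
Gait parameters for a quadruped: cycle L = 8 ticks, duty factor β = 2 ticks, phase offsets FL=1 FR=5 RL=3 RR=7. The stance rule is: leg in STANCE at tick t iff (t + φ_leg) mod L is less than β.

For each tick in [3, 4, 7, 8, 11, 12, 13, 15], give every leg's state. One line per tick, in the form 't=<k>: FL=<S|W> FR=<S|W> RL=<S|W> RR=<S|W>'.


t=3: FL=W FR=S RL=W RR=W
t=4: FL=W FR=S RL=W RR=W
t=7: FL=S FR=W RL=W RR=W
t=8: FL=S FR=W RL=W RR=W
t=11: FL=W FR=S RL=W RR=W
t=12: FL=W FR=S RL=W RR=W
t=13: FL=W FR=W RL=S RR=W
t=15: FL=S FR=W RL=W RR=W

t=3: phase=(4,0,6,2) vs β=2 → FL=W FR=S RL=W RR=W
t=4: phase=(5,1,7,3) vs β=2 → FL=W FR=S RL=W RR=W
t=7: phase=(0,4,2,6) vs β=2 → FL=S FR=W RL=W RR=W
t=8: phase=(1,5,3,7) vs β=2 → FL=S FR=W RL=W RR=W
t=11: phase=(4,0,6,2) vs β=2 → FL=W FR=S RL=W RR=W
t=12: phase=(5,1,7,3) vs β=2 → FL=W FR=S RL=W RR=W
t=13: phase=(6,2,0,4) vs β=2 → FL=W FR=W RL=S RR=W
t=15: phase=(0,4,2,6) vs β=2 → FL=S FR=W RL=W RR=W


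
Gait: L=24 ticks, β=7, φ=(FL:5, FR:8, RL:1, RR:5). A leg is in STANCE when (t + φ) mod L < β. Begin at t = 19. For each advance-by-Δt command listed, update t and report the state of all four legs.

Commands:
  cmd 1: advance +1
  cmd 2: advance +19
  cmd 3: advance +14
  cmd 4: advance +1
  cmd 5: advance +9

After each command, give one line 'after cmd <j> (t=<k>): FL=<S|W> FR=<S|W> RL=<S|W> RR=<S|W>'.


start t=19: FL=S FR=S RL=W RR=S
cmd 1: advance +1 → t=20, phase=(1,4,21,1) → FL=S FR=S RL=W RR=S
cmd 2: advance +19 → t=39, phase=(20,23,16,20) → FL=W FR=W RL=W RR=W
cmd 3: advance +14 → t=53, phase=(10,13,6,10) → FL=W FR=W RL=S RR=W
cmd 4: advance +1 → t=54, phase=(11,14,7,11) → FL=W FR=W RL=W RR=W
cmd 5: advance +9 → t=63, phase=(20,23,16,20) → FL=W FR=W RL=W RR=W

after cmd 1 (t=20): FL=S FR=S RL=W RR=S
after cmd 2 (t=39): FL=W FR=W RL=W RR=W
after cmd 3 (t=53): FL=W FR=W RL=S RR=W
after cmd 4 (t=54): FL=W FR=W RL=W RR=W
after cmd 5 (t=63): FL=W FR=W RL=W RR=W


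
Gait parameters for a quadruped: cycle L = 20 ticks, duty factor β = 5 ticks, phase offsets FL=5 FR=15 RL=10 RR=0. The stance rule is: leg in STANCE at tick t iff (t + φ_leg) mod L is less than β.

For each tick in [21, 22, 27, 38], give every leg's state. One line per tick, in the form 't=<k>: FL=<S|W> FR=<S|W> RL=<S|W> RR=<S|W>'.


t=21: phase=(6,16,11,1) vs β=5 → FL=W FR=W RL=W RR=S
t=22: phase=(7,17,12,2) vs β=5 → FL=W FR=W RL=W RR=S
t=27: phase=(12,2,17,7) vs β=5 → FL=W FR=S RL=W RR=W
t=38: phase=(3,13,8,18) vs β=5 → FL=S FR=W RL=W RR=W

t=21: FL=W FR=W RL=W RR=S
t=22: FL=W FR=W RL=W RR=S
t=27: FL=W FR=S RL=W RR=W
t=38: FL=S FR=W RL=W RR=W


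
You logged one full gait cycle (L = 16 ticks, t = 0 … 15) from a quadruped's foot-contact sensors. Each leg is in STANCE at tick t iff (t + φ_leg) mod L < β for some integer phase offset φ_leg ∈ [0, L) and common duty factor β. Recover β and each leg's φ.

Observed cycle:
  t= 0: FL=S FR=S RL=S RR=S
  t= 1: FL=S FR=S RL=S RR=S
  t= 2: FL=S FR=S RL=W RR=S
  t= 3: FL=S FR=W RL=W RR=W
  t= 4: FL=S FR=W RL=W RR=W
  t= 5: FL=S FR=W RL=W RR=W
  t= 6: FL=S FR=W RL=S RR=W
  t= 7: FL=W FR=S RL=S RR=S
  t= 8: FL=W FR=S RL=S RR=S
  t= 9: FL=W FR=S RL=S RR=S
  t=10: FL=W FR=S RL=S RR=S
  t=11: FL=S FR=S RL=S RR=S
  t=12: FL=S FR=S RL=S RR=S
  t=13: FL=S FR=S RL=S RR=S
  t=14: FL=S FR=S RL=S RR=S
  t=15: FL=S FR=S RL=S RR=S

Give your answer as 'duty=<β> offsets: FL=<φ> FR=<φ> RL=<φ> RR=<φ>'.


duty=12 offsets: FL=5 FR=9 RL=10 RR=9

duty β = stance ticks per leg = 12
FL: stance ticks = 12; W→S at t=11 → φ=5
FR: stance ticks = 12; W→S at t=7 → φ=9
RL: stance ticks = 12; W→S at t=6 → φ=10
RR: stance ticks = 12; W→S at t=7 → φ=9


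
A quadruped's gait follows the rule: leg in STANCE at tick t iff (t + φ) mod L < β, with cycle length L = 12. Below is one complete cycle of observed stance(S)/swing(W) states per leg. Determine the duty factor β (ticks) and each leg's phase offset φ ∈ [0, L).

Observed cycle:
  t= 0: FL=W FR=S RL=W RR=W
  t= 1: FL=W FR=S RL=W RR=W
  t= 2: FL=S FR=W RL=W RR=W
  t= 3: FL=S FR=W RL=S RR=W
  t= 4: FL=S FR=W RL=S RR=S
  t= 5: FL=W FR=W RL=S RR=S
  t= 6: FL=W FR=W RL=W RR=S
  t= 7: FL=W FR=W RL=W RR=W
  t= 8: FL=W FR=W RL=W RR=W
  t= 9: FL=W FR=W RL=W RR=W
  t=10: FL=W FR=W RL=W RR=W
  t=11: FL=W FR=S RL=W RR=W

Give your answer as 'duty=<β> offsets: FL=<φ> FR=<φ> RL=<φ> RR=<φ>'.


duty=3 offsets: FL=10 FR=1 RL=9 RR=8

duty β = stance ticks per leg = 3
FL: stance ticks = 3; W→S at t=2 → φ=10
FR: stance ticks = 3; W→S at t=11 → φ=1
RL: stance ticks = 3; W→S at t=3 → φ=9
RR: stance ticks = 3; W→S at t=4 → φ=8


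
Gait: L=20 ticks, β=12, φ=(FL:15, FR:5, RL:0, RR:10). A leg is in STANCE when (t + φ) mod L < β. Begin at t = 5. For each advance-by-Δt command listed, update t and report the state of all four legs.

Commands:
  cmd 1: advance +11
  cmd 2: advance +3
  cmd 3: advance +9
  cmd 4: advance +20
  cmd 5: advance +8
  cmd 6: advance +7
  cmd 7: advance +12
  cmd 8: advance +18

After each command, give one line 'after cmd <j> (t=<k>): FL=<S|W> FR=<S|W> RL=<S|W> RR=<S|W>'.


start t=5: FL=S FR=S RL=S RR=W
cmd 1: advance +11 → t=16, phase=(11,1,16,6) → FL=S FR=S RL=W RR=S
cmd 2: advance +3 → t=19, phase=(14,4,19,9) → FL=W FR=S RL=W RR=S
cmd 3: advance +9 → t=28, phase=(3,13,8,18) → FL=S FR=W RL=S RR=W
cmd 4: advance +20 → t=48, phase=(3,13,8,18) → FL=S FR=W RL=S RR=W
cmd 5: advance +8 → t=56, phase=(11,1,16,6) → FL=S FR=S RL=W RR=S
cmd 6: advance +7 → t=63, phase=(18,8,3,13) → FL=W FR=S RL=S RR=W
cmd 7: advance +12 → t=75, phase=(10,0,15,5) → FL=S FR=S RL=W RR=S
cmd 8: advance +18 → t=93, phase=(8,18,13,3) → FL=S FR=W RL=W RR=S

after cmd 1 (t=16): FL=S FR=S RL=W RR=S
after cmd 2 (t=19): FL=W FR=S RL=W RR=S
after cmd 3 (t=28): FL=S FR=W RL=S RR=W
after cmd 4 (t=48): FL=S FR=W RL=S RR=W
after cmd 5 (t=56): FL=S FR=S RL=W RR=S
after cmd 6 (t=63): FL=W FR=S RL=S RR=W
after cmd 7 (t=75): FL=S FR=S RL=W RR=S
after cmd 8 (t=93): FL=S FR=W RL=W RR=S


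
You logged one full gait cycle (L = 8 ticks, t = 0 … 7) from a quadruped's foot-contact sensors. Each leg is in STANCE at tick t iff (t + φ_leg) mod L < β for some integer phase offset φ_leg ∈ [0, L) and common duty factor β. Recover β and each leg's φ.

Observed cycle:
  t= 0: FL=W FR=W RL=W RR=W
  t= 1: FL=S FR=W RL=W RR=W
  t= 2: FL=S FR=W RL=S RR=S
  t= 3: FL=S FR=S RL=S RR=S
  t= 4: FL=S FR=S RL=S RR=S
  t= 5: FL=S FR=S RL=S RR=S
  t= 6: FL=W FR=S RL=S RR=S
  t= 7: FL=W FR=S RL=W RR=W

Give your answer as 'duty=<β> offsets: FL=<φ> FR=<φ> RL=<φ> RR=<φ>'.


duty β = stance ticks per leg = 5
FL: stance ticks = 5; W→S at t=1 → φ=7
FR: stance ticks = 5; W→S at t=3 → φ=5
RL: stance ticks = 5; W→S at t=2 → φ=6
RR: stance ticks = 5; W→S at t=2 → φ=6

duty=5 offsets: FL=7 FR=5 RL=6 RR=6


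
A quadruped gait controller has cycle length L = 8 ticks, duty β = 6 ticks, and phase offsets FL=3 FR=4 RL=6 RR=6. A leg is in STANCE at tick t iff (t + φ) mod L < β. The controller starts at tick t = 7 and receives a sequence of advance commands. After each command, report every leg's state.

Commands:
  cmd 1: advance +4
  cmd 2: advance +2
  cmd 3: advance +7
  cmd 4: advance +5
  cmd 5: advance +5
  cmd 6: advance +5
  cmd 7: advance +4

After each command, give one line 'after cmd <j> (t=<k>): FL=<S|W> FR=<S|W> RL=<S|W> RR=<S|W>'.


after cmd 1 (t=11): FL=W FR=W RL=S RR=S
after cmd 2 (t=13): FL=S FR=S RL=S RR=S
after cmd 3 (t=20): FL=W FR=S RL=S RR=S
after cmd 4 (t=25): FL=S FR=S RL=W RR=W
after cmd 5 (t=30): FL=S FR=S RL=S RR=S
after cmd 6 (t=35): FL=W FR=W RL=S RR=S
after cmd 7 (t=39): FL=S FR=S RL=S RR=S

start t=7: FL=S FR=S RL=S RR=S
cmd 1: advance +4 → t=11, phase=(6,7,1,1) → FL=W FR=W RL=S RR=S
cmd 2: advance +2 → t=13, phase=(0,1,3,3) → FL=S FR=S RL=S RR=S
cmd 3: advance +7 → t=20, phase=(7,0,2,2) → FL=W FR=S RL=S RR=S
cmd 4: advance +5 → t=25, phase=(4,5,7,7) → FL=S FR=S RL=W RR=W
cmd 5: advance +5 → t=30, phase=(1,2,4,4) → FL=S FR=S RL=S RR=S
cmd 6: advance +5 → t=35, phase=(6,7,1,1) → FL=W FR=W RL=S RR=S
cmd 7: advance +4 → t=39, phase=(2,3,5,5) → FL=S FR=S RL=S RR=S


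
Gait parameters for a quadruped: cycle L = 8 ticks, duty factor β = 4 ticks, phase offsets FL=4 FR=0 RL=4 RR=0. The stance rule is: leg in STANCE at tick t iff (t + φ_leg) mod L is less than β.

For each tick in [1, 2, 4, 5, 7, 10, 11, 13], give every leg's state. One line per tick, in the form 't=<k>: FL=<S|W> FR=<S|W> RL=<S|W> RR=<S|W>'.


t=1: phase=(5,1,5,1) vs β=4 → FL=W FR=S RL=W RR=S
t=2: phase=(6,2,6,2) vs β=4 → FL=W FR=S RL=W RR=S
t=4: phase=(0,4,0,4) vs β=4 → FL=S FR=W RL=S RR=W
t=5: phase=(1,5,1,5) vs β=4 → FL=S FR=W RL=S RR=W
t=7: phase=(3,7,3,7) vs β=4 → FL=S FR=W RL=S RR=W
t=10: phase=(6,2,6,2) vs β=4 → FL=W FR=S RL=W RR=S
t=11: phase=(7,3,7,3) vs β=4 → FL=W FR=S RL=W RR=S
t=13: phase=(1,5,1,5) vs β=4 → FL=S FR=W RL=S RR=W

t=1: FL=W FR=S RL=W RR=S
t=2: FL=W FR=S RL=W RR=S
t=4: FL=S FR=W RL=S RR=W
t=5: FL=S FR=W RL=S RR=W
t=7: FL=S FR=W RL=S RR=W
t=10: FL=W FR=S RL=W RR=S
t=11: FL=W FR=S RL=W RR=S
t=13: FL=S FR=W RL=S RR=W


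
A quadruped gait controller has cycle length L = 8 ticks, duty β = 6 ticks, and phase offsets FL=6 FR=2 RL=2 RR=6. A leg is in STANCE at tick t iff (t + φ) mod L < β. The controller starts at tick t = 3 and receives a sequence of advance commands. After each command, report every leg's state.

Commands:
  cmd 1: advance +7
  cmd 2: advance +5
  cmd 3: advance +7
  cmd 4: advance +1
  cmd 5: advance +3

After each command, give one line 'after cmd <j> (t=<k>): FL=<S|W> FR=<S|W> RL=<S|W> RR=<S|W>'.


start t=3: FL=S FR=S RL=S RR=S
cmd 1: advance +7 → t=10, phase=(0,4,4,0) → FL=S FR=S RL=S RR=S
cmd 2: advance +5 → t=15, phase=(5,1,1,5) → FL=S FR=S RL=S RR=S
cmd 3: advance +7 → t=22, phase=(4,0,0,4) → FL=S FR=S RL=S RR=S
cmd 4: advance +1 → t=23, phase=(5,1,1,5) → FL=S FR=S RL=S RR=S
cmd 5: advance +3 → t=26, phase=(0,4,4,0) → FL=S FR=S RL=S RR=S

after cmd 1 (t=10): FL=S FR=S RL=S RR=S
after cmd 2 (t=15): FL=S FR=S RL=S RR=S
after cmd 3 (t=22): FL=S FR=S RL=S RR=S
after cmd 4 (t=23): FL=S FR=S RL=S RR=S
after cmd 5 (t=26): FL=S FR=S RL=S RR=S


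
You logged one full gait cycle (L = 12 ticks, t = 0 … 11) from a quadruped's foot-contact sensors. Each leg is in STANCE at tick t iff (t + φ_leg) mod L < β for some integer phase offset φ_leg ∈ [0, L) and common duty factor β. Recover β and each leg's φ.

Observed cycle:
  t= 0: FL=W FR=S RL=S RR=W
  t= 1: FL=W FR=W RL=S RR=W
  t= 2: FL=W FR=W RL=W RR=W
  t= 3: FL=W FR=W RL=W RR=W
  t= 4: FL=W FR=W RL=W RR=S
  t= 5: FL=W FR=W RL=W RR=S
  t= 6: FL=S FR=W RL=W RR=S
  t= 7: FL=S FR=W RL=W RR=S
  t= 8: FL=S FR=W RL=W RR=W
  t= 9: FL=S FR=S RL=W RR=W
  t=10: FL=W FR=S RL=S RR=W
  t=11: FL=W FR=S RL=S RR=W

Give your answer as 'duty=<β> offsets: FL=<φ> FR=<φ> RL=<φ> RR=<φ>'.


duty β = stance ticks per leg = 4
FL: stance ticks = 4; W→S at t=6 → φ=6
FR: stance ticks = 4; W→S at t=9 → φ=3
RL: stance ticks = 4; W→S at t=10 → φ=2
RR: stance ticks = 4; W→S at t=4 → φ=8

duty=4 offsets: FL=6 FR=3 RL=2 RR=8


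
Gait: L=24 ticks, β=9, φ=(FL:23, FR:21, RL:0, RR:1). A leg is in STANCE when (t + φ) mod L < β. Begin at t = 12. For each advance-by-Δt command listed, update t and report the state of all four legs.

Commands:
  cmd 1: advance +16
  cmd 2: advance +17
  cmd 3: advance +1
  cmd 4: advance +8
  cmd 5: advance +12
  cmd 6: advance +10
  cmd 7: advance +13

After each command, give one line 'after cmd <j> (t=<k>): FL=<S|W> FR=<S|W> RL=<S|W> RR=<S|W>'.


after cmd 1 (t=28): FL=S FR=S RL=S RR=S
after cmd 2 (t=45): FL=W FR=W RL=W RR=W
after cmd 3 (t=46): FL=W FR=W RL=W RR=W
after cmd 4 (t=54): FL=S FR=S RL=S RR=S
after cmd 5 (t=66): FL=W FR=W RL=W RR=W
after cmd 6 (t=76): FL=S FR=S RL=S RR=S
after cmd 7 (t=89): FL=W FR=W RL=W RR=W

start t=12: FL=W FR=W RL=W RR=W
cmd 1: advance +16 → t=28, phase=(3,1,4,5) → FL=S FR=S RL=S RR=S
cmd 2: advance +17 → t=45, phase=(20,18,21,22) → FL=W FR=W RL=W RR=W
cmd 3: advance +1 → t=46, phase=(21,19,22,23) → FL=W FR=W RL=W RR=W
cmd 4: advance +8 → t=54, phase=(5,3,6,7) → FL=S FR=S RL=S RR=S
cmd 5: advance +12 → t=66, phase=(17,15,18,19) → FL=W FR=W RL=W RR=W
cmd 6: advance +10 → t=76, phase=(3,1,4,5) → FL=S FR=S RL=S RR=S
cmd 7: advance +13 → t=89, phase=(16,14,17,18) → FL=W FR=W RL=W RR=W


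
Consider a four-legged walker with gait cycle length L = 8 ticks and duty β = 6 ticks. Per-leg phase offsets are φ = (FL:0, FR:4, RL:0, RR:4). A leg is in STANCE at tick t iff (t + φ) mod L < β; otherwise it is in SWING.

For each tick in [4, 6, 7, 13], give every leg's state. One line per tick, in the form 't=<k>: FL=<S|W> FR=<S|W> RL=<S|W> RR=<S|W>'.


t=4: phase=(4,0,4,0) vs β=6 → FL=S FR=S RL=S RR=S
t=6: phase=(6,2,6,2) vs β=6 → FL=W FR=S RL=W RR=S
t=7: phase=(7,3,7,3) vs β=6 → FL=W FR=S RL=W RR=S
t=13: phase=(5,1,5,1) vs β=6 → FL=S FR=S RL=S RR=S

t=4: FL=S FR=S RL=S RR=S
t=6: FL=W FR=S RL=W RR=S
t=7: FL=W FR=S RL=W RR=S
t=13: FL=S FR=S RL=S RR=S


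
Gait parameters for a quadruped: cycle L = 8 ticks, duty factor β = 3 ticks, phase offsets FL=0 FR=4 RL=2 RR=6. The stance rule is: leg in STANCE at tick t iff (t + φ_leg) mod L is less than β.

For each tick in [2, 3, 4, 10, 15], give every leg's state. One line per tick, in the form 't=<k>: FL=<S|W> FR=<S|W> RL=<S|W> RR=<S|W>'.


t=2: FL=S FR=W RL=W RR=S
t=3: FL=W FR=W RL=W RR=S
t=4: FL=W FR=S RL=W RR=S
t=10: FL=S FR=W RL=W RR=S
t=15: FL=W FR=W RL=S RR=W

t=2: phase=(2,6,4,0) vs β=3 → FL=S FR=W RL=W RR=S
t=3: phase=(3,7,5,1) vs β=3 → FL=W FR=W RL=W RR=S
t=4: phase=(4,0,6,2) vs β=3 → FL=W FR=S RL=W RR=S
t=10: phase=(2,6,4,0) vs β=3 → FL=S FR=W RL=W RR=S
t=15: phase=(7,3,1,5) vs β=3 → FL=W FR=W RL=S RR=W


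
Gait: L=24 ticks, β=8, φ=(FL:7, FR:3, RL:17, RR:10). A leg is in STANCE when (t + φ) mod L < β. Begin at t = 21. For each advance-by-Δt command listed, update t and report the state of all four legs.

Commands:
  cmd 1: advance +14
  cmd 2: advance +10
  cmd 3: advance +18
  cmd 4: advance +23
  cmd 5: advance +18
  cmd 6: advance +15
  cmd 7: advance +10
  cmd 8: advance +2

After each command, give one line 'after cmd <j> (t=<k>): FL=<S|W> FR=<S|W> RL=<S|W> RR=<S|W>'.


after cmd 1 (t=35): FL=W FR=W RL=S RR=W
after cmd 2 (t=45): FL=S FR=S RL=W RR=S
after cmd 3 (t=63): FL=W FR=W RL=W RR=S
after cmd 4 (t=86): FL=W FR=W RL=S RR=S
after cmd 5 (t=104): FL=W FR=W RL=S RR=W
after cmd 6 (t=119): FL=S FR=S RL=W RR=W
after cmd 7 (t=129): FL=W FR=W RL=S RR=W
after cmd 8 (t=131): FL=W FR=W RL=S RR=W

start t=21: FL=S FR=S RL=W RR=S
cmd 1: advance +14 → t=35, phase=(18,14,4,21) → FL=W FR=W RL=S RR=W
cmd 2: advance +10 → t=45, phase=(4,0,14,7) → FL=S FR=S RL=W RR=S
cmd 3: advance +18 → t=63, phase=(22,18,8,1) → FL=W FR=W RL=W RR=S
cmd 4: advance +23 → t=86, phase=(21,17,7,0) → FL=W FR=W RL=S RR=S
cmd 5: advance +18 → t=104, phase=(15,11,1,18) → FL=W FR=W RL=S RR=W
cmd 6: advance +15 → t=119, phase=(6,2,16,9) → FL=S FR=S RL=W RR=W
cmd 7: advance +10 → t=129, phase=(16,12,2,19) → FL=W FR=W RL=S RR=W
cmd 8: advance +2 → t=131, phase=(18,14,4,21) → FL=W FR=W RL=S RR=W


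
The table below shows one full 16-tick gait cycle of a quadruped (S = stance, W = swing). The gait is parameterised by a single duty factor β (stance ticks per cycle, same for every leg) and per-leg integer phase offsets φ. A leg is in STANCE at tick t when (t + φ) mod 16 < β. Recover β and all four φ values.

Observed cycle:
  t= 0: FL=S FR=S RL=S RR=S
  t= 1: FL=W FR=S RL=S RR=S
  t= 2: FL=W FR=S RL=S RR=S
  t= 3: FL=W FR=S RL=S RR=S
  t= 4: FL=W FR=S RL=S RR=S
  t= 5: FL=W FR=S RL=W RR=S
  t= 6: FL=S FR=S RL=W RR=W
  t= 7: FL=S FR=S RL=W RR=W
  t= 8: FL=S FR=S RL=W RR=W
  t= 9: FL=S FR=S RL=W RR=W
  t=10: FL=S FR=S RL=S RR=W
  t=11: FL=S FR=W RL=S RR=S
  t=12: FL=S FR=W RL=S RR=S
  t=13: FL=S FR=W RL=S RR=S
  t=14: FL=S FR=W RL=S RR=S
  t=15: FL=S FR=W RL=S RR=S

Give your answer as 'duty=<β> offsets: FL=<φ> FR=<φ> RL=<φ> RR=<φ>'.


duty=11 offsets: FL=10 FR=0 RL=6 RR=5

duty β = stance ticks per leg = 11
FL: stance ticks = 11; W→S at t=6 → φ=10
FR: stance ticks = 11; W→S at t=0 → φ=0
RL: stance ticks = 11; W→S at t=10 → φ=6
RR: stance ticks = 11; W→S at t=11 → φ=5


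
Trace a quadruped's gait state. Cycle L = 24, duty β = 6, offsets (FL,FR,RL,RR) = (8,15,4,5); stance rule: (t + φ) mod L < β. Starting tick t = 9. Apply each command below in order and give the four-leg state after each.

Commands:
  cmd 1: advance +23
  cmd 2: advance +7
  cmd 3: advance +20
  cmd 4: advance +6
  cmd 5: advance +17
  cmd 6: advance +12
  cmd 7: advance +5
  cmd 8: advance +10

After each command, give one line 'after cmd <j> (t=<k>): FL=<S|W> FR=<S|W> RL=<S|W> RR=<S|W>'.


after cmd 1 (t=32): FL=W FR=W RL=W RR=W
after cmd 2 (t=39): FL=W FR=W RL=W RR=W
after cmd 3 (t=59): FL=W FR=S RL=W RR=W
after cmd 4 (t=65): FL=S FR=W RL=W RR=W
after cmd 5 (t=82): FL=W FR=S RL=W RR=W
after cmd 6 (t=94): FL=W FR=W RL=S RR=S
after cmd 7 (t=99): FL=W FR=W RL=W RR=W
after cmd 8 (t=109): FL=W FR=S RL=W RR=W

start t=9: FL=W FR=S RL=W RR=W
cmd 1: advance +23 → t=32, phase=(16,23,12,13) → FL=W FR=W RL=W RR=W
cmd 2: advance +7 → t=39, phase=(23,6,19,20) → FL=W FR=W RL=W RR=W
cmd 3: advance +20 → t=59, phase=(19,2,15,16) → FL=W FR=S RL=W RR=W
cmd 4: advance +6 → t=65, phase=(1,8,21,22) → FL=S FR=W RL=W RR=W
cmd 5: advance +17 → t=82, phase=(18,1,14,15) → FL=W FR=S RL=W RR=W
cmd 6: advance +12 → t=94, phase=(6,13,2,3) → FL=W FR=W RL=S RR=S
cmd 7: advance +5 → t=99, phase=(11,18,7,8) → FL=W FR=W RL=W RR=W
cmd 8: advance +10 → t=109, phase=(21,4,17,18) → FL=W FR=S RL=W RR=W


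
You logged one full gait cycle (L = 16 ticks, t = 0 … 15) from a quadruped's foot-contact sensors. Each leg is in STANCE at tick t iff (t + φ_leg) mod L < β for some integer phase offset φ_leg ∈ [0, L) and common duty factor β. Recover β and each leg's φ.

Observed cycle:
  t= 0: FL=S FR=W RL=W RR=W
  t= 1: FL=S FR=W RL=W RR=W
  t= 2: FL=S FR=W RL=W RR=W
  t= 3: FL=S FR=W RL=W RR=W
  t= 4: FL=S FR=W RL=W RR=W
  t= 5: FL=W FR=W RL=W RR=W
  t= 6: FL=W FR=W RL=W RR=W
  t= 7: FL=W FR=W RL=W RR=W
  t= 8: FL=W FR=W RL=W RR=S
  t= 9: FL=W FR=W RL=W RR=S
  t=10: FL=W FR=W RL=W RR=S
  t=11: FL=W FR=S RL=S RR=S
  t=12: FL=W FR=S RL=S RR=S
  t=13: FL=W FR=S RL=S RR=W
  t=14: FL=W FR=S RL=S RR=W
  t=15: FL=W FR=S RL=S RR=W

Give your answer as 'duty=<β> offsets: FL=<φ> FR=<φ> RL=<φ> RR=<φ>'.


duty β = stance ticks per leg = 5
FL: stance ticks = 5; W→S at t=0 → φ=0
FR: stance ticks = 5; W→S at t=11 → φ=5
RL: stance ticks = 5; W→S at t=11 → φ=5
RR: stance ticks = 5; W→S at t=8 → φ=8

duty=5 offsets: FL=0 FR=5 RL=5 RR=8


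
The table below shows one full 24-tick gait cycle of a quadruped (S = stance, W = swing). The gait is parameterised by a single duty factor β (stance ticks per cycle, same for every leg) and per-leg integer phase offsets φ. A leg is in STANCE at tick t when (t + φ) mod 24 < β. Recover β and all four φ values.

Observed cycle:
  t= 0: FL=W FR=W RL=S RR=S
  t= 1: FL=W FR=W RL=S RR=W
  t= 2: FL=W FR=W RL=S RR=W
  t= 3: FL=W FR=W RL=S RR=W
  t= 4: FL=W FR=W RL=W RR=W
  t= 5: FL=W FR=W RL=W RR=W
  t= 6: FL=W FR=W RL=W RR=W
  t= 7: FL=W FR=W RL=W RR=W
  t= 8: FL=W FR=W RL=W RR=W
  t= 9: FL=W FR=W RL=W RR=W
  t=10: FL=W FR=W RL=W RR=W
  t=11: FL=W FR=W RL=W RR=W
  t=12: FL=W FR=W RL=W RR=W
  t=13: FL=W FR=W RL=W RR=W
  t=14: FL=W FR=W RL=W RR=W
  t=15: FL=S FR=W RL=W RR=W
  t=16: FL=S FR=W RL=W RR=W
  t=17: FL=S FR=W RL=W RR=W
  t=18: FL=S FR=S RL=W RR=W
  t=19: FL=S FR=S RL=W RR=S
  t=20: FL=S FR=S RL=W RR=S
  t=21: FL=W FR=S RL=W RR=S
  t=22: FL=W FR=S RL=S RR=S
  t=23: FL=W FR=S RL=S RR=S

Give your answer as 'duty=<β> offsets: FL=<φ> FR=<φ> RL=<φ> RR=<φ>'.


duty=6 offsets: FL=9 FR=6 RL=2 RR=5

duty β = stance ticks per leg = 6
FL: stance ticks = 6; W→S at t=15 → φ=9
FR: stance ticks = 6; W→S at t=18 → φ=6
RL: stance ticks = 6; W→S at t=22 → φ=2
RR: stance ticks = 6; W→S at t=19 → φ=5


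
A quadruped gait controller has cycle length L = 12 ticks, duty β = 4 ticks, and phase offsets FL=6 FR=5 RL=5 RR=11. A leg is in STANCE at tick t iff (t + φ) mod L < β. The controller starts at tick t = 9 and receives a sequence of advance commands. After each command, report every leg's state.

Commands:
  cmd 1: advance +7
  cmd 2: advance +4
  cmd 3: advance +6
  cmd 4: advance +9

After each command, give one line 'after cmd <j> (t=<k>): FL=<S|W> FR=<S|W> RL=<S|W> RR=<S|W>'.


after cmd 1 (t=16): FL=W FR=W RL=W RR=S
after cmd 2 (t=20): FL=S FR=S RL=S RR=W
after cmd 3 (t=26): FL=W FR=W RL=W RR=S
after cmd 4 (t=35): FL=W FR=W RL=W RR=W

start t=9: FL=S FR=S RL=S RR=W
cmd 1: advance +7 → t=16, phase=(10,9,9,3) → FL=W FR=W RL=W RR=S
cmd 2: advance +4 → t=20, phase=(2,1,1,7) → FL=S FR=S RL=S RR=W
cmd 3: advance +6 → t=26, phase=(8,7,7,1) → FL=W FR=W RL=W RR=S
cmd 4: advance +9 → t=35, phase=(5,4,4,10) → FL=W FR=W RL=W RR=W


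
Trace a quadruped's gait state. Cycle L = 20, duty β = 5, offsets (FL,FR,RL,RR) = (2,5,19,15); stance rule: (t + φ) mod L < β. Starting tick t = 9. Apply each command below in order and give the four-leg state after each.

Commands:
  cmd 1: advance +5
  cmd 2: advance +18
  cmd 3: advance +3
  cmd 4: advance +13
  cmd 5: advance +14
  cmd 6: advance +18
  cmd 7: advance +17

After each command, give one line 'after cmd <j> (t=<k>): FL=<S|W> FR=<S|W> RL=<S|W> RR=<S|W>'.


start t=9: FL=W FR=W RL=W RR=S
cmd 1: advance +5 → t=14, phase=(16,19,13,9) → FL=W FR=W RL=W RR=W
cmd 2: advance +18 → t=32, phase=(14,17,11,7) → FL=W FR=W RL=W RR=W
cmd 3: advance +3 → t=35, phase=(17,0,14,10) → FL=W FR=S RL=W RR=W
cmd 4: advance +13 → t=48, phase=(10,13,7,3) → FL=W FR=W RL=W RR=S
cmd 5: advance +14 → t=62, phase=(4,7,1,17) → FL=S FR=W RL=S RR=W
cmd 6: advance +18 → t=80, phase=(2,5,19,15) → FL=S FR=W RL=W RR=W
cmd 7: advance +17 → t=97, phase=(19,2,16,12) → FL=W FR=S RL=W RR=W

after cmd 1 (t=14): FL=W FR=W RL=W RR=W
after cmd 2 (t=32): FL=W FR=W RL=W RR=W
after cmd 3 (t=35): FL=W FR=S RL=W RR=W
after cmd 4 (t=48): FL=W FR=W RL=W RR=S
after cmd 5 (t=62): FL=S FR=W RL=S RR=W
after cmd 6 (t=80): FL=S FR=W RL=W RR=W
after cmd 7 (t=97): FL=W FR=S RL=W RR=W


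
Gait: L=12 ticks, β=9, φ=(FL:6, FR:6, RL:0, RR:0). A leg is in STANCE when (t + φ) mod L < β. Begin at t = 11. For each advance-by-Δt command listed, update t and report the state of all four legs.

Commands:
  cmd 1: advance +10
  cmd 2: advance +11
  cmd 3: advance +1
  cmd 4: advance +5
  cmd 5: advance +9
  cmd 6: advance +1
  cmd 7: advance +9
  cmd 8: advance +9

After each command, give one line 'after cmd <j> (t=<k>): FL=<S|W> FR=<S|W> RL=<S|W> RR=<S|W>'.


start t=11: FL=S FR=S RL=W RR=W
cmd 1: advance +10 → t=21, phase=(3,3,9,9) → FL=S FR=S RL=W RR=W
cmd 2: advance +11 → t=32, phase=(2,2,8,8) → FL=S FR=S RL=S RR=S
cmd 3: advance +1 → t=33, phase=(3,3,9,9) → FL=S FR=S RL=W RR=W
cmd 4: advance +5 → t=38, phase=(8,8,2,2) → FL=S FR=S RL=S RR=S
cmd 5: advance +9 → t=47, phase=(5,5,11,11) → FL=S FR=S RL=W RR=W
cmd 6: advance +1 → t=48, phase=(6,6,0,0) → FL=S FR=S RL=S RR=S
cmd 7: advance +9 → t=57, phase=(3,3,9,9) → FL=S FR=S RL=W RR=W
cmd 8: advance +9 → t=66, phase=(0,0,6,6) → FL=S FR=S RL=S RR=S

after cmd 1 (t=21): FL=S FR=S RL=W RR=W
after cmd 2 (t=32): FL=S FR=S RL=S RR=S
after cmd 3 (t=33): FL=S FR=S RL=W RR=W
after cmd 4 (t=38): FL=S FR=S RL=S RR=S
after cmd 5 (t=47): FL=S FR=S RL=W RR=W
after cmd 6 (t=48): FL=S FR=S RL=S RR=S
after cmd 7 (t=57): FL=S FR=S RL=W RR=W
after cmd 8 (t=66): FL=S FR=S RL=S RR=S
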